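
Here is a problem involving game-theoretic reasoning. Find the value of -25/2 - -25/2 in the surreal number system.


x = -25/2, y = -25/2
Converting to common denominator: 2
x = -25/2, y = -25/2
x - y = -25/2 - -25/2 = 0

0


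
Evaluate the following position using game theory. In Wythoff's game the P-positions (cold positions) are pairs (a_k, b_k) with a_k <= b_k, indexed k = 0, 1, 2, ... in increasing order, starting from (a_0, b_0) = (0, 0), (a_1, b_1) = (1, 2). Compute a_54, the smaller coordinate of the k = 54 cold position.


By Wythoff's theorem, a_k = floor(k * phi) and b_k = floor(k * phi^2) = a_k + k, where phi = (1 + sqrt(5))/2 is the golden ratio.
phi = (1 + sqrt(5))/2 = 1.618034
k = 54
k * phi = 54 * 1.618034 = 87.373835
a_54 = floor(k * phi) = 87

87


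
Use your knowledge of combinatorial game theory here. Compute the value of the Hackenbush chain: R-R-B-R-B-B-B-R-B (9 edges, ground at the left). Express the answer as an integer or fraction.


Edges (from ground): R-R-B-R-B-B-B-R-B
By Berlekamp's sign-expansion rule, a Blue-Red Hackenbush stalk has the value of the surreal number whose sign sequence is the edge sequence with B -> + and R -> -.
Sign sequence: --+-+++-+
Trace the sign expansion in the surreal number tree, starting from 0:
Edge 1: R (sign -) -> bounds (-inf, 0), value = -1
Edge 2: R (sign -) -> bounds (-inf, -1), value = -2
Edge 3: B (sign +) -> bounds (-2, -1), value = -3/2
Edge 4: R (sign -) -> bounds (-2, -3/2), value = -7/4
Edge 5: B (sign +) -> bounds (-7/4, -3/2), value = -13/8
Edge 6: B (sign +) -> bounds (-13/8, -3/2), value = -25/16
Edge 7: B (sign +) -> bounds (-25/16, -3/2), value = -49/32
Edge 8: R (sign -) -> bounds (-25/16, -49/32), value = -99/64
Edge 9: B (sign +) -> bounds (-99/64, -49/32), value = -197/128
Game value = -197/128

-197/128


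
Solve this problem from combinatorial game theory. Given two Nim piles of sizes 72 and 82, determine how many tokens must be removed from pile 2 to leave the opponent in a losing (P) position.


Piles: 72 and 82
Current XOR: 72 XOR 82 = 26 (non-zero, so this is an N-position).
To make the XOR zero, we need to find a move that balances the piles.
For pile 2 (size 82): target = 82 XOR 26 = 72
We reduce pile 2 from 82 to 72.
Tokens removed: 82 - 72 = 10
Verification: 72 XOR 72 = 0

10


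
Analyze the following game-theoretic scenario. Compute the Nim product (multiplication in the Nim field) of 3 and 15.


Nim multiplication is bilinear over XOR: (u XOR v) * w = (u*w) XOR (v*w).
So we split each operand into its bit components and XOR the pairwise Nim products.
3 = 1 + 2 (as XOR of powers of 2).
15 = 1 + 2 + 4 + 8 (as XOR of powers of 2).
Using the standard Nim-product table on single bits:
  2*2 = 3,   2*4 = 8,   2*8 = 12,
  4*4 = 6,   4*8 = 11,  8*8 = 13,
and  1*x = x (identity), k*l = l*k (commutative).
Pairwise Nim products:
  1 * 1 = 1
  1 * 2 = 2
  1 * 4 = 4
  1 * 8 = 8
  2 * 1 = 2
  2 * 2 = 3
  2 * 4 = 8
  2 * 8 = 12
XOR them: 1 XOR 2 XOR 4 XOR 8 XOR 2 XOR 3 XOR 8 XOR 12 = 10.
Result: 3 * 15 = 10 (in Nim).

10


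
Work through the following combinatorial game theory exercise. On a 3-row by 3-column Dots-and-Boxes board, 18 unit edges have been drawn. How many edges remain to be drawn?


Grid: 3 x 3 boxes, i.e. 4 rows and 4 columns of dots.
Horizontal edges: (rows + 1) * cols = 4 * 3 = 12
Vertical edges: rows * (cols + 1) = 3 * 4 = 12
Total edges: 12 + 12 = 24
Edges drawn: 18
Remaining: 24 - 18 = 6

6


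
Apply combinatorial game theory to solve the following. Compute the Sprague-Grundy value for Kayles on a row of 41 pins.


Kayles: a move removes 1 or 2 adjacent pins from a contiguous row.
Removing pins from a row of k leaves two independent rows (a, b) with a + b = k - 1 (one pin) or a + b = k - 2 (two pins); an end removal gives a = 0.
By Sprague-Grundy, G(k) = mex{ G(a) XOR G(b) } over all these splits. G(0) = 0.
G(1): splits (0,0):0^0=0 -> mex({0}) = 1
G(2): splits (0,1):0^1=1 (0,0):0^0=0 -> mex({0, 1}) = 2
G(3): splits (0,2):0^2=2 (1,1):1^1=0 (0,1):0^1=1 -> mex({0, 1, 2}) = 3
G(4): splits (0,3):0^3=3 (1,2):1^2=3 (0,2):0^2=2 (1,1):1^1=0 -> mex({0, 2, 3}) = 1
G(5): splits (0,4):0^1=1 (1,3):1^3=2 (2,2):2^2=0 (0,3):0^3=3 (1,2):1^2=3 -> mex({0, 1, 2, 3}) = 4
G(6) = mex({0, 1, 2, 4}) = 3
G(7) = mex({0, 1, 3, 4, 5}) = 2
G(8) = mex({0, 2, 3, 5, 6}) = 1
G(9) = mex({0, 1, 2, 3, 6, 7}) = 4
G(10) = mex({0, 1, 3, 4, 5, 7}) = 2
G(11) = mex({0, 1, 2, 3, 4, 5}) = 6
G(12) = mex({0, 1, 2, 3, 5, 6, 7}) = 4
G(13) = mex({0, 2, 3, 4, 6, 7}) = 1
G(14) = mex({0, 1, 4, 5, 6, 7}) = 2
G(15) = mex({0, 1, 2, 3, 4, 5, 6}) = 7
G(16) = mex({0, 2, 3, 5, 6, 7}) = 1
G(17) = mex({0, 1, 2, 3, 5, 6, 7}) = 4
G(18) = mex({0, 1, 2, 4, 5, 6}) = 3
G(19) = mex({0, 1, 3, 4, 5, 7}) = 2
G(20) = mex({0, 2, 3, 4, 5, 6, 7}) = 1
G(21) = mex({0, 1, 2, 3, 5, 6, 7}) = 4
G(22) = mex({0, 1, 2, 3, 4, 5, 7}) = 6
G(23) = mex({0, 1, 2, 3, 4, 5, 6}) = 7
G(24) = mex({0, 1, 2, 3, 5, 6, 7}) = 4
G(25) = mex({0, 2, 3, 4, 6, 7}) = 1
G(26) = mex({0, 1, 3, 4, 5, 6, 7}) = 2
G(27) = mex({0, 1, 2, 3, 4, 5, 6, 7}) = 8
G(28) = mex({0, 1, 2, 3, 4, 6, 7, 8}) = 5
G(29) = mex({0, 1, 2, 3, 5, 6, 7, 8, 9}) = 4
G(30) = mex({0, 1, 2, 3, 4, 5, 6, 9, 10}) = 7
G(31) = mex({0, 1, 3, 4, 5, 7, 10, 11}) = 2
G(32) = mex({0, 2, 3, 4, 5, 6, 7, 9, 11}) = 1
G(33) = mex({0, 1, 2, 3, 4, 5, 6, 7, 9, 12}) = 8
G(34) = mex({0, 1, 2, 3, 4, 5, 7, 8, 11, 12}) = 6
G(35) = mex({0, 1, 2, 3, 4, 5, 6, 8, 9, 10, 11}) = 7
G(36) = mex({0, 1, 2, 3, 5, 6, 7, 9, 10}) = 4
G(37) = mex({0, 2, 3, 4, 6, 7, 9, 10, 11, 12}) = 1
G(38) = mex({0, 1, 3, 4, 5, 6, 7, 9, 10, 11, 12}) = 2
G(39) = mex({0, 1, 2, 4, 5, 6, 7, 9, 10, 12, 14}) = 3
G(40) = mex({0, 2, 3, 4, 6, 7, 11, 12, 14}) = 1
G(41) = mex({0, 1, 2, 3, 5, 6, 7, 9, 10, 11, 12}) = 4
Therefore G(41) = 4.

4


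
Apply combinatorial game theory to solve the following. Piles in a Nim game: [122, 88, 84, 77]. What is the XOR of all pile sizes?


We need the XOR (exclusive or) of all pile sizes.
After XOR-ing pile 1 (size 122): 0 XOR 122 = 122
After XOR-ing pile 2 (size 88): 122 XOR 88 = 34
After XOR-ing pile 3 (size 84): 34 XOR 84 = 118
After XOR-ing pile 4 (size 77): 118 XOR 77 = 59
The Nim-value of this position is 59.

59


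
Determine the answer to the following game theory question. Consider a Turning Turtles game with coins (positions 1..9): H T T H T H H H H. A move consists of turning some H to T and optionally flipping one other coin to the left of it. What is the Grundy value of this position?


Coins: H T T H T H H H H
Key fact: a single head at position k behaves exactly like a Nim heap of size k (turning it to T and optionally flipping a coin at j < k corresponds to moving the heap from k to j, or to 0), and heads combine as a disjunctive sum (two heads at the same place would cancel, matching j XOR j = 0). So the Nim-value is the XOR of the 1-indexed positions of the heads.
Face-up positions (1-indexed): [1, 4, 6, 7, 8, 9]
XOR 0 with 1: 0 XOR 1 = 1
XOR 1 with 4: 1 XOR 4 = 5
XOR 5 with 6: 5 XOR 6 = 3
XOR 3 with 7: 3 XOR 7 = 4
XOR 4 with 8: 4 XOR 8 = 12
XOR 12 with 9: 12 XOR 9 = 5
Nim-value = 5

5


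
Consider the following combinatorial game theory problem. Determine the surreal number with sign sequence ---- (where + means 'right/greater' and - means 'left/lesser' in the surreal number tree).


Sign expansion: ----
Rule: track bounds (lo, hi), initially (-inf, +inf). On '+', the current value becomes lo and we move to the simplest number in (value, hi): value + 1 if hi = +inf, otherwise the midpoint (value + hi)/2. On '-', the current value becomes hi and we move to value - 1 if lo = -inf, otherwise the midpoint (lo + value)/2.
Start at 0.
Step 1: sign = -, move left. Bounds: (-inf, 0). Value = -1
Step 2: sign = -, move left. Bounds: (-inf, -1). Value = -2
Step 3: sign = -, move left. Bounds: (-inf, -2). Value = -3
Step 4: sign = -, move left. Bounds: (-inf, -3). Value = -4
The surreal number with sign expansion ---- is -4.

-4


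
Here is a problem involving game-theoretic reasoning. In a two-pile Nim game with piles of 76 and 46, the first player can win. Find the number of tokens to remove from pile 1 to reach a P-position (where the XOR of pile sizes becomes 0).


Piles: 76 and 46
Current XOR: 76 XOR 46 = 98 (non-zero, so this is an N-position).
To make the XOR zero, we need to find a move that balances the piles.
For pile 1 (size 76): target = 76 XOR 98 = 46
We reduce pile 1 from 76 to 46.
Tokens removed: 76 - 46 = 30
Verification: 46 XOR 46 = 0

30


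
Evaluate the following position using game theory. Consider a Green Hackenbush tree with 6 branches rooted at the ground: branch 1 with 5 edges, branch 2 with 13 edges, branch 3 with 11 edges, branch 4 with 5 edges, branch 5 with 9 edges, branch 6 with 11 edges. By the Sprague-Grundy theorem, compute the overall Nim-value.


The tree has 6 branches from the ground vertex.
In Green Hackenbush, the Nim-value of a simple path of length k is k.
Branch 1: length 5, Nim-value = 5
Branch 2: length 13, Nim-value = 13
Branch 3: length 11, Nim-value = 11
Branch 4: length 5, Nim-value = 5
Branch 5: length 9, Nim-value = 9
Branch 6: length 11, Nim-value = 11
Total Nim-value = XOR of all branch values:
0 XOR 5 = 5
5 XOR 13 = 8
8 XOR 11 = 3
3 XOR 5 = 6
6 XOR 9 = 15
15 XOR 11 = 4
Nim-value of the tree = 4

4


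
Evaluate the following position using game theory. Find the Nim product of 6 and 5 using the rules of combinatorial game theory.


Nim multiplication is bilinear over XOR: (u XOR v) * w = (u*w) XOR (v*w).
So we split each operand into its bit components and XOR the pairwise Nim products.
6 = 2 + 4 (as XOR of powers of 2).
5 = 1 + 4 (as XOR of powers of 2).
Using the standard Nim-product table on single bits:
  2*2 = 3,   2*4 = 8,   2*8 = 12,
  4*4 = 6,   4*8 = 11,  8*8 = 13,
and  1*x = x (identity), k*l = l*k (commutative).
Pairwise Nim products:
  2 * 1 = 2
  2 * 4 = 8
  4 * 1 = 4
  4 * 4 = 6
XOR them: 2 XOR 8 XOR 4 XOR 6 = 8.
Result: 6 * 5 = 8 (in Nim).

8


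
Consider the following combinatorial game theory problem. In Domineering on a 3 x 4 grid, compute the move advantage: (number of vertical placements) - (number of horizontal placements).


Board is 3 x 4 (rows x cols).
Left (vertical) placements: (rows-1) * cols = 2 * 4 = 8
Right (horizontal) placements: rows * (cols-1) = 3 * 3 = 9
Advantage = Left - Right = 8 - 9 = -1

-1


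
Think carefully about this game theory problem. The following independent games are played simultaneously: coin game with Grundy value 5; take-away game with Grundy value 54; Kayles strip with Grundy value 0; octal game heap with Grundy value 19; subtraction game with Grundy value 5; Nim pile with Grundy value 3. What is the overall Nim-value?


By the Sprague-Grundy theorem, the Grundy value of a sum of games is the XOR of individual Grundy values.
coin game: Grundy value = 5. Running XOR: 0 XOR 5 = 5
take-away game: Grundy value = 54. Running XOR: 5 XOR 54 = 51
Kayles strip: Grundy value = 0. Running XOR: 51 XOR 0 = 51
octal game heap: Grundy value = 19. Running XOR: 51 XOR 19 = 32
subtraction game: Grundy value = 5. Running XOR: 32 XOR 5 = 37
Nim pile: Grundy value = 3. Running XOR: 37 XOR 3 = 38
The combined Grundy value is 38.

38


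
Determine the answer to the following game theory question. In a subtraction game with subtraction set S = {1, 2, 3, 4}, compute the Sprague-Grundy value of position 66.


The subtraction set is S = {1, 2, 3, 4}.
G(k) = mex{ G(k - s) : s in S, s <= k }. We compute iteratively: G(0) = 0.
G(1) = mex({0}) = 1
G(2) = mex({0, 1}) = 2
G(3) = mex({0, 1, 2}) = 3
G(4) = mex({0, 1, 2, 3}) = 4
G(5) = mex({1, 2, 3, 4}) = 0
G(6) = mex({0, 2, 3, 4}) = 1
G(7) = mex({0, 1, 3, 4}) = 2
G(8) = mex({0, 1, 2, 4}) = 3
Observe that G(5)..G(8) = 0, 1, 2, 3 repeats G(0)..G(3) = 0, 1, 2, 3.
For k >= max(S) = 4, G(k) is determined by the previous 4 values G(k-4)..G(k-1); a window of 4 consecutive values has recurred shifted by 5, so by induction G(k + 5) = G(k) for all k >= 0: the sequence is periodic from the start with period 5.
One period: G(0..4) = 0, 1, 2, 3, 4.
66 mod 5 = 1, so G(66) = G(1) = 1.

1


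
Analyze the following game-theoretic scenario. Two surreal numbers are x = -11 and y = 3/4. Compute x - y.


x = -11, y = 3/4
Converting to common denominator: 4
x = -44/4, y = 3/4
x - y = -11 - 3/4 = -47/4

-47/4


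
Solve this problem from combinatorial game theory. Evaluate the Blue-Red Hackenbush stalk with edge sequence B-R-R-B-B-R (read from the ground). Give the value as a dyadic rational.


Edges (from ground): B-R-R-B-B-R
By Berlekamp's sign-expansion rule, a Blue-Red Hackenbush stalk has the value of the surreal number whose sign sequence is the edge sequence with B -> + and R -> -.
Sign sequence: +--++-
Trace the sign expansion in the surreal number tree, starting from 0:
Edge 1: B (sign +) -> bounds (0, +inf), value = 1
Edge 2: R (sign -) -> bounds (0, 1), value = 1/2
Edge 3: R (sign -) -> bounds (0, 1/2), value = 1/4
Edge 4: B (sign +) -> bounds (1/4, 1/2), value = 3/8
Edge 5: B (sign +) -> bounds (3/8, 1/2), value = 7/16
Edge 6: R (sign -) -> bounds (3/8, 7/16), value = 13/32
Game value = 13/32

13/32


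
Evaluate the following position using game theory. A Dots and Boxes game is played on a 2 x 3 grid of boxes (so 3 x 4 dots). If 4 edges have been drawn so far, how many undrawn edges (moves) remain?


Grid: 2 x 3 boxes, i.e. 3 rows and 4 columns of dots.
Horizontal edges: (rows + 1) * cols = 3 * 3 = 9
Vertical edges: rows * (cols + 1) = 2 * 4 = 8
Total edges: 9 + 8 = 17
Edges drawn: 4
Remaining: 17 - 4 = 13

13


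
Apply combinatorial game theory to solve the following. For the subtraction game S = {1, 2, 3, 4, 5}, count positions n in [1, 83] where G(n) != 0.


Subtraction set S = {1, 2, 3, 4, 5}, so G(n) = n mod 6.
G(n) = 0 when n is a multiple of 6.
Multiples of 6 in [1, 83]: 13
N-positions (nonzero Grundy) = 83 - 13 = 70

70


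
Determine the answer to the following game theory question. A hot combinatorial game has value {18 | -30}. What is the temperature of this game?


The game is {18 | -30}, a switch {a | b} with numbers a > b.
Cooling {a | b} by t gives {a - t | b + t}, which stops being hot when a - t = b + t, i.e. at t = (a - b)/2. So the temperature of a switch is (a - b)/2.
Temperature = (Left option - Right option) / 2
= (18 - (-30)) / 2
= 48 / 2
= 24

24


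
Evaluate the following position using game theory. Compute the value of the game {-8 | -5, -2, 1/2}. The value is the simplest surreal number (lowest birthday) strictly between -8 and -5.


Left options: {-8}, max = -8
Right options: {-5, -2, 1/2}, min = -5
All options are numbers and max(Left) < min(Right), so by the simplicity theorem the value is the simplest (earliest-born) number strictly between -8 and -5.
Integers -7 through -6 all lie strictly between -8 and -5.
Among integers, the simplest (lowest birthday = smallest |n|; 0 is born on day 0, +-n on day n) is -6.
No non-integer in the interval can be simpler: if x is a non-integer in the interval, then floor(x) or ceil(x) also lies in the interval (the interval contains an integer), and both are proper prefixes of x's sign expansion, i.e. born earlier. So the game value is -6.
Game value = -6

-6


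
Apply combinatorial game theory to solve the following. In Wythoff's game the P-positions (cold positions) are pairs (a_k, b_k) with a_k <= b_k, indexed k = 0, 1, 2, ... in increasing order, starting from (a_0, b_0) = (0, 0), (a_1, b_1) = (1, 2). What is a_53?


By Wythoff's theorem, a_k = floor(k * phi) and b_k = floor(k * phi^2) = a_k + k, where phi = (1 + sqrt(5))/2 is the golden ratio.
phi = (1 + sqrt(5))/2 = 1.618034
k = 53
k * phi = 53 * 1.618034 = 85.755801
a_53 = floor(k * phi) = 85

85


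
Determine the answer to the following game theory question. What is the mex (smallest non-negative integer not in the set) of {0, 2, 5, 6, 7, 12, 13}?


Set = {0, 2, 5, 6, 7, 12, 13}
0 is in the set.
1 is NOT in the set. This is the mex.
mex = 1

1


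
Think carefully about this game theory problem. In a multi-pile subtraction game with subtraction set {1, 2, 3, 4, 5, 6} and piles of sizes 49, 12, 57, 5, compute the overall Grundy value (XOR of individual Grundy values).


Subtraction set: {1, 2, 3, 4, 5, 6}
For this subtraction set, G(n) = n mod 7 (period = max + 1 = 7).
Pile 1 (size 49): G(49) = 49 mod 7 = 0
Pile 2 (size 12): G(12) = 12 mod 7 = 5
Pile 3 (size 57): G(57) = 57 mod 7 = 1
Pile 4 (size 5): G(5) = 5 mod 7 = 5
Total Grundy value = XOR of all: 0 XOR 5 XOR 1 XOR 5 = 1

1


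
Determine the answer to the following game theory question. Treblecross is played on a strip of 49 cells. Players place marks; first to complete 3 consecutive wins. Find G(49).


Treblecross: place X on empty cells; 3-in-a-row wins.
Playing within two cells of an existing X lets the opponent win at once, so sensible play treats the cells i-2..i+2 around each X as dead. The player left with no safe cell loses, so this is a normal-play take-away game on strips of safe cells.
Placing X at cell i (0-indexed) of a strip of k safe cells leaves independent strips of sizes max(0, i-2) and max(0, k-i-3). Hence G(k) = mex{ G(max(0,i-2)) XOR G(max(0,k-i-3)) : 0 <= i < k }, with G(0) = 0.
G(1): splits (0,0):0^0=0 -> mex({0}) = 1
G(2): splits (0,0):0^0=0 -> mex({0}) = 1
G(3): splits (0,0):0^0=0 -> mex({0}) = 1
G(4): splits (0,1):0^1=1 (0,0):0^0=0 -> mex({0, 1}) = 2
G(5): splits (0,2):0^1=1 (0,1):0^1=1 (0,0):0^0=0 -> mex({0, 1}) = 2
G(6) = mex({1}) = 0
G(7) = mex({0, 1, 2}) = 3
G(8) = mex({0, 1, 2}) = 3
G(9) = mex({0, 2}) = 1
G(10) = mex({0, 2, 3}) = 1
G(11) = mex({0, 3}) = 1
G(12) = mex({1, 3}) = 0
G(13) = mex({0, 1, 2, 3}) = 4
G(14) = mex({0, 1, 2}) = 3
G(15) = mex({0, 1, 2}) = 3
G(16) = mex({0, 1, 2, 4}) = 3
G(17) = mex({0, 1, 3, 4}) = 2
G(18) = mex({0, 1, 3, 4}) = 2
G(19) = mex({0, 1, 3, 5}) = 2
G(20) = mex({0, 1, 2, 3, 5}) = 4
G(21) = mex({0, 1, 2, 3, 5}) = 4
G(22) = mex({1, 2, 6}) = 0
G(23) = mex({0, 1, 2, 3, 4, 6}) = 5
G(24) = mex({0, 1, 2, 3, 4}) = 5
G(25) = mex({0, 1, 3, 4, 7}) = 2
G(26) = mex({0, 1, 3, 4, 5, 7}) = 2
G(27) = mex({0, 1, 3, 5}) = 2
G(28) = mex({0, 1, 2, 5}) = 3
G(29) = mex({0, 1, 2, 4, 5, 6}) = 3
G(30) = mex({1, 2, 4, 6}) = 0
G(31) = mex({0, 1, 2, 3, 4, 6}) = 5
G(32) = mex({1, 2, 3, 4, 7}) = 0
G(33) = mex({0, 3, 7}) = 1
G(34) = mex({0, 2, 3, 5, 7}) = 1
G(35) = mex({0, 2, 3, 5, 6}) = 1
G(36) = mex({0, 1, 2, 5, 6}) = 3
G(37) = mex({0, 1, 2, 4, 5, 6}) = 3
G(38) = mex({0, 1, 2, 4}) = 3
G(39) = mex({0, 1, 2, 3, 4, 7}) = 5
G(40) = mex({0, 1, 2, 3, 4, 5, 7}) = 6
G(41) = mex({0, 1, 2, 3, 5, 7}) = 4
G(42) = mex({0, 1, 2, 3, 5, 6, 7}) = 4
G(43) = mex({0, 2, 3, 5, 6}) = 1
G(44) = mex({1, 2, 3, 4, 5, 6}) = 0
G(45) = mex({0, 1, 2, 3, 4, 6, 7}) = 5
G(46) = mex({0, 1, 2, 3, 4, 7}) = 5
G(47) = mex({0, 1, 2, 3, 4, 5, 7}) = 6
G(48) = mex({0, 1, 2, 3, 4, 5, 7}) = 6
G(49) = mex({0, 1, 3, 4, 5, 7}) = 2
Therefore G(49) = 2.

2


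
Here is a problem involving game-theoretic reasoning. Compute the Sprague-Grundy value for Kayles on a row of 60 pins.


Kayles: a move removes 1 or 2 adjacent pins from a contiguous row.
Removing pins from a row of k leaves two independent rows (a, b) with a + b = k - 1 (one pin) or a + b = k - 2 (two pins); an end removal gives a = 0.
By Sprague-Grundy, G(k) = mex{ G(a) XOR G(b) } over all these splits. G(0) = 0.
G(1): splits (0,0):0^0=0 -> mex({0}) = 1
G(2): splits (0,1):0^1=1 (0,0):0^0=0 -> mex({0, 1}) = 2
G(3): splits (0,2):0^2=2 (1,1):1^1=0 (0,1):0^1=1 -> mex({0, 1, 2}) = 3
G(4): splits (0,3):0^3=3 (1,2):1^2=3 (0,2):0^2=2 (1,1):1^1=0 -> mex({0, 2, 3}) = 1
G(5): splits (0,4):0^1=1 (1,3):1^3=2 (2,2):2^2=0 (0,3):0^3=3 (1,2):1^2=3 -> mex({0, 1, 2, 3}) = 4
G(6) = mex({0, 1, 2, 4}) = 3
G(7) = mex({0, 1, 3, 4, 5}) = 2
G(8) = mex({0, 2, 3, 5, 6}) = 1
G(9) = mex({0, 1, 2, 3, 6, 7}) = 4
G(10) = mex({0, 1, 3, 4, 5, 7}) = 2
G(11) = mex({0, 1, 2, 3, 4, 5}) = 6
G(12) = mex({0, 1, 2, 3, 5, 6, 7}) = 4
G(13) = mex({0, 2, 3, 4, 6, 7}) = 1
G(14) = mex({0, 1, 4, 5, 6, 7}) = 2
G(15) = mex({0, 1, 2, 3, 4, 5, 6}) = 7
G(16) = mex({0, 2, 3, 5, 6, 7}) = 1
G(17) = mex({0, 1, 2, 3, 5, 6, 7}) = 4
G(18) = mex({0, 1, 2, 4, 5, 6}) = 3
G(19) = mex({0, 1, 3, 4, 5, 7}) = 2
G(20) = mex({0, 2, 3, 4, 5, 6, 7}) = 1
G(21) = mex({0, 1, 2, 3, 5, 6, 7}) = 4
G(22) = mex({0, 1, 2, 3, 4, 5, 7}) = 6
G(23) = mex({0, 1, 2, 3, 4, 5, 6}) = 7
G(24) = mex({0, 1, 2, 3, 5, 6, 7}) = 4
G(25) = mex({0, 2, 3, 4, 6, 7}) = 1
G(26) = mex({0, 1, 3, 4, 5, 6, 7}) = 2
G(27) = mex({0, 1, 2, 3, 4, 5, 6, 7}) = 8
G(28) = mex({0, 1, 2, 3, 4, 6, 7, 8}) = 5
G(29) = mex({0, 1, 2, 3, 5, 6, 7, 8, 9}) = 4
G(30) = mex({0, 1, 2, 3, 4, 5, 6, 9, 10}) = 7
G(31) = mex({0, 1, 3, 4, 5, 7, 10, 11}) = 2
G(32) = mex({0, 2, 3, 4, 5, 6, 7, 9, 11}) = 1
G(33) = mex({0, 1, 2, 3, 4, 5, 6, 7, 9, 12}) = 8
G(34) = mex({0, 1, 2, 3, 4, 5, 7, 8, 11, 12}) = 6
G(35) = mex({0, 1, 2, 3, 4, 5, 6, 8, 9, 10, 11}) = 7
G(36) = mex({0, 1, 2, 3, 5, 6, 7, 9, 10}) = 4
G(37) = mex({0, 2, 3, 4, 6, 7, 9, 10, 11, 12}) = 1
G(38) = mex({0, 1, 3, 4, 5, 6, 7, 9, 10, 11, 12}) = 2
G(39) = mex({0, 1, 2, 4, 5, 6, 7, 9, 10, 12, 14}) = 3
G(40) = mex({0, 2, 3, 4, 6, 7, 11, 12, 14}) = 1
G(41) = mex({0, 1, 2, 3, 5, 6, 7, 9, 10, 11, 12}) = 4
G(42) = mex({0, 1, 2, 3, 4, 5, 6, 9, 10}) = 7
G(43) = mex({0, 1, 3, 4, 5, 7, 9, 10, 12, 15}) = 2
G(44) = mex({0, 2, 3, 4, 5, 6, 7, 9, 10, 12, 15}) = 1
G(45) = mex({0, 1, 2, 3, 4, 5, 6, 7, 9, 10, 12, 14}) = 8
G(46) = mex({0, 1, 3, 4, 5, 7, 8, 11, 12, 14}) = 2
G(47) = mex({0, 1, 2, 3, 4, 5, 6, 8, 9, 10, 11, 12}) = 7
G(48) = mex({0, 1, 2, 3, 5, 6, 7, 9, 10}) = 4
G(49) = mex({0, 2, 3, 4, 6, 7, 9, 10, 11, 12, 15}) = 1
G(50) = mex({0, 1, 4, 5, 6, 7, 9, 11, 12, 14, 15}) = 2
G(51) = mex({0, 1, 2, 3, 4, 5, 6, 7, 9, 12, 14, 15}) = 8
G(52) = mex({0, 2, 3, 4, 5, 6, 7, 8, 11, 12, 15}) = 1
G(53) = mex({0, 1, 2, 3, 5, 6, 7, 8, 9, 10, 11, 12}) = 4
G(54) = mex({0, 1, 2, 3, 4, 5, 6, 9, 10}) = 7
G(55) = mex({0, 1, 3, 4, 5, 7, 9, 10, 11, 12}) = 2
G(56) = mex({0, 2, 3, 4, 5, 6, 7, 9, 10, 11, 12, 13, 14}) = 1
G(57) = mex({0, 1, 2, 3, 5, 6, 7, 9, 10, 12, 13, 14, 15}) = 4
G(58) = mex({0, 1, 3, 4, 5, 7, 11, 12, 14, 15}) = 2
G(59) = mex({0, 1, 2, 3, 4, 5, 6, 9, 10, 11, 12, 15}) = 7
G(60) = mex({0, 1, 2, 3, 5, 6, 7, 9, 10}) = 4
Therefore G(60) = 4.

4


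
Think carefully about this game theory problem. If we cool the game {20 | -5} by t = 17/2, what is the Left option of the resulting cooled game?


Original game: {20 | -5} (a switch {a | b} with a > b).
Cooling by t (for t below the temperature (a - b)/2 = 25/2) taxes each move by t: {a | b} cooled by t is {a - t | b + t}.
Cooling amount: t = 17/2
Cooled Left option: 20 - 17/2 = 23/2
Cooled Right option: -5 + 17/2 = 7/2
Cooled game: {23/2 | 7/2}
Left option = 23/2

23/2


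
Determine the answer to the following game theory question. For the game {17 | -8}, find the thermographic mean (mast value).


Game = {17 | -8}, a switch {a | b} with numbers a > b.
Its thermograph has left wall a - t and right wall b + t, which meet at t = (a - b)/2, where both equal (a + b)/2. So the mast (mean value) is at (a + b)/2.
Mean = (17 + (-8))/2 = 9/2 = 9/2

9/2


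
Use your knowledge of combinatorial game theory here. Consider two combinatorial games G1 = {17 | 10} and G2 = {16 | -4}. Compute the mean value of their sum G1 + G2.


G1 = {17 | 10}, G2 = {16 | -4}
Each is a switch {a | b} with numbers a > b; its mean value is (a + b)/2, and mean value is additive over game sums: m(G1 + G2) = m(G1) + m(G2).
Mean of G1 = (17 + (10))/2 = 27/2 = 27/2
Mean of G2 = (16 + (-4))/2 = 12/2 = 6
Mean of G1 + G2 = 27/2 + 6 = 39/2

39/2


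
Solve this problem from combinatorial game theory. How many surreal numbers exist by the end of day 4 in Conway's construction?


Day 0: {|} = 0 is born. Count = 1.
Day n: the number of surreal numbers born by day n is 2^(n+1) - 1.
By day 0: 2^1 - 1 = 1
By day 1: 2^2 - 1 = 3
By day 2: 2^3 - 1 = 7
By day 3: 2^4 - 1 = 15
By day 4: 2^5 - 1 = 31
By day 4: 31 surreal numbers.

31


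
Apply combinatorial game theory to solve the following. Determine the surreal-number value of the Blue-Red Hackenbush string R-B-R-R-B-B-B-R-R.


Edges (from ground): R-B-R-R-B-B-B-R-R
By Berlekamp's sign-expansion rule, a Blue-Red Hackenbush stalk has the value of the surreal number whose sign sequence is the edge sequence with B -> + and R -> -.
Sign sequence: -+--+++--
Trace the sign expansion in the surreal number tree, starting from 0:
Edge 1: R (sign -) -> bounds (-inf, 0), value = -1
Edge 2: B (sign +) -> bounds (-1, 0), value = -1/2
Edge 3: R (sign -) -> bounds (-1, -1/2), value = -3/4
Edge 4: R (sign -) -> bounds (-1, -3/4), value = -7/8
Edge 5: B (sign +) -> bounds (-7/8, -3/4), value = -13/16
Edge 6: B (sign +) -> bounds (-13/16, -3/4), value = -25/32
Edge 7: B (sign +) -> bounds (-25/32, -3/4), value = -49/64
Edge 8: R (sign -) -> bounds (-25/32, -49/64), value = -99/128
Edge 9: R (sign -) -> bounds (-25/32, -99/128), value = -199/256
Game value = -199/256

-199/256


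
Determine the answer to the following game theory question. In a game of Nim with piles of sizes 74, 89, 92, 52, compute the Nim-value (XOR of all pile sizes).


We need the XOR (exclusive or) of all pile sizes.
After XOR-ing pile 1 (size 74): 0 XOR 74 = 74
After XOR-ing pile 2 (size 89): 74 XOR 89 = 19
After XOR-ing pile 3 (size 92): 19 XOR 92 = 79
After XOR-ing pile 4 (size 52): 79 XOR 52 = 123
The Nim-value of this position is 123.

123


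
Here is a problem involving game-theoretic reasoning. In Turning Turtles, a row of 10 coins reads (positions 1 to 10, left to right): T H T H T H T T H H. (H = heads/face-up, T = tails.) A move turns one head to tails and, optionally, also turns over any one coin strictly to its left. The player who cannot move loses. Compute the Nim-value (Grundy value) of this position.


Coins: T H T H T H T T H H
Key fact: a single head at position k behaves exactly like a Nim heap of size k (turning it to T and optionally flipping a coin at j < k corresponds to moving the heap from k to j, or to 0), and heads combine as a disjunctive sum (two heads at the same place would cancel, matching j XOR j = 0). So the Nim-value is the XOR of the 1-indexed positions of the heads.
Face-up positions (1-indexed): [2, 4, 6, 9, 10]
XOR 0 with 2: 0 XOR 2 = 2
XOR 2 with 4: 2 XOR 4 = 6
XOR 6 with 6: 6 XOR 6 = 0
XOR 0 with 9: 0 XOR 9 = 9
XOR 9 with 10: 9 XOR 10 = 3
Nim-value = 3

3


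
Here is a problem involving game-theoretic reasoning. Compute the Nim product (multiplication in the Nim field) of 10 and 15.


Nim multiplication is bilinear over XOR: (u XOR v) * w = (u*w) XOR (v*w).
So we split each operand into its bit components and XOR the pairwise Nim products.
10 = 2 + 8 (as XOR of powers of 2).
15 = 1 + 2 + 4 + 8 (as XOR of powers of 2).
Using the standard Nim-product table on single bits:
  2*2 = 3,   2*4 = 8,   2*8 = 12,
  4*4 = 6,   4*8 = 11,  8*8 = 13,
and  1*x = x (identity), k*l = l*k (commutative).
Pairwise Nim products:
  2 * 1 = 2
  2 * 2 = 3
  2 * 4 = 8
  2 * 8 = 12
  8 * 1 = 8
  8 * 2 = 12
  8 * 4 = 11
  8 * 8 = 13
XOR them: 2 XOR 3 XOR 8 XOR 12 XOR 8 XOR 12 XOR 11 XOR 13 = 7.
Result: 10 * 15 = 7 (in Nim).

7


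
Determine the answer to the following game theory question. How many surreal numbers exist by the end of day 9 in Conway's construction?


Day 0: {|} = 0 is born. Count = 1.
Day n: the number of surreal numbers born by day n is 2^(n+1) - 1.
By day 0: 2^1 - 1 = 1
By day 1: 2^2 - 1 = 3
By day 2: 2^3 - 1 = 7
By day 3: 2^4 - 1 = 15
By day 4: 2^5 - 1 = 31
By day 5: 2^6 - 1 = 63
By day 6: 2^7 - 1 = 127
By day 7: 2^8 - 1 = 255
By day 8: 2^9 - 1 = 511
By day 9: 2^10 - 1 = 1023
By day 9: 1023 surreal numbers.

1023


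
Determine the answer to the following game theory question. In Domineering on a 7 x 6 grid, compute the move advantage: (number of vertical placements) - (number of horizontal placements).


Board is 7 x 6 (rows x cols).
Left (vertical) placements: (rows-1) * cols = 6 * 6 = 36
Right (horizontal) placements: rows * (cols-1) = 7 * 5 = 35
Advantage = Left - Right = 36 - 35 = 1

1


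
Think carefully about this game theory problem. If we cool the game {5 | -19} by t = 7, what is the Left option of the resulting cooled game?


Original game: {5 | -19} (a switch {a | b} with a > b).
Cooling by t (for t below the temperature (a - b)/2 = 12) taxes each move by t: {a | b} cooled by t is {a - t | b + t}.
Cooling amount: t = 7
Cooled Left option: 5 - 7 = -2
Cooled Right option: -19 + 7 = -12
Cooled game: {-2 | -12}
Left option = -2

-2


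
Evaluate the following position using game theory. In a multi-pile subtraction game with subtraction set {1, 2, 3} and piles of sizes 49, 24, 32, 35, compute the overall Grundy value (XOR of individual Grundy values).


Subtraction set: {1, 2, 3}
For this subtraction set, G(n) = n mod 4 (period = max + 1 = 4).
Pile 1 (size 49): G(49) = 49 mod 4 = 1
Pile 2 (size 24): G(24) = 24 mod 4 = 0
Pile 3 (size 32): G(32) = 32 mod 4 = 0
Pile 4 (size 35): G(35) = 35 mod 4 = 3
Total Grundy value = XOR of all: 1 XOR 0 XOR 0 XOR 3 = 2

2


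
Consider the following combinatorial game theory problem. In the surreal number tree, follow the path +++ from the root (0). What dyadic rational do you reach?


Sign expansion: +++
Rule: track bounds (lo, hi), initially (-inf, +inf). On '+', the current value becomes lo and we move to the simplest number in (value, hi): value + 1 if hi = +inf, otherwise the midpoint (value + hi)/2. On '-', the current value becomes hi and we move to value - 1 if lo = -inf, otherwise the midpoint (lo + value)/2.
Start at 0.
Step 1: sign = +, move right. Bounds: (0, +inf). Value = 1
Step 2: sign = +, move right. Bounds: (1, +inf). Value = 2
Step 3: sign = +, move right. Bounds: (2, +inf). Value = 3
The surreal number with sign expansion +++ is 3.

3


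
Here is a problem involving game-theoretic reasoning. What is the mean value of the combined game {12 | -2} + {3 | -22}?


G1 = {12 | -2}, G2 = {3 | -22}
Each is a switch {a | b} with numbers a > b; its mean value is (a + b)/2, and mean value is additive over game sums: m(G1 + G2) = m(G1) + m(G2).
Mean of G1 = (12 + (-2))/2 = 10/2 = 5
Mean of G2 = (3 + (-22))/2 = -19/2 = -19/2
Mean of G1 + G2 = 5 + -19/2 = -9/2

-9/2


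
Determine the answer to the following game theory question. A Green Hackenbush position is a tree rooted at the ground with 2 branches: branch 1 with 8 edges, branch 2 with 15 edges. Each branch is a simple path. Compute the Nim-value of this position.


The tree has 2 branches from the ground vertex.
In Green Hackenbush, the Nim-value of a simple path of length k is k.
Branch 1: length 8, Nim-value = 8
Branch 2: length 15, Nim-value = 15
Total Nim-value = XOR of all branch values:
0 XOR 8 = 8
8 XOR 15 = 7
Nim-value of the tree = 7

7


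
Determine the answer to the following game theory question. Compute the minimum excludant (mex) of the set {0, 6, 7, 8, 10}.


Set = {0, 6, 7, 8, 10}
0 is in the set.
1 is NOT in the set. This is the mex.
mex = 1

1


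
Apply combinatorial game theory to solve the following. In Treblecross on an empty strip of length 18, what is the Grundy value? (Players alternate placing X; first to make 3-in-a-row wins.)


Treblecross: place X on empty cells; 3-in-a-row wins.
Playing within two cells of an existing X lets the opponent win at once, so sensible play treats the cells i-2..i+2 around each X as dead. The player left with no safe cell loses, so this is a normal-play take-away game on strips of safe cells.
Placing X at cell i (0-indexed) of a strip of k safe cells leaves independent strips of sizes max(0, i-2) and max(0, k-i-3). Hence G(k) = mex{ G(max(0,i-2)) XOR G(max(0,k-i-3)) : 0 <= i < k }, with G(0) = 0.
G(1): splits (0,0):0^0=0 -> mex({0}) = 1
G(2): splits (0,0):0^0=0 -> mex({0}) = 1
G(3): splits (0,0):0^0=0 -> mex({0}) = 1
G(4): splits (0,1):0^1=1 (0,0):0^0=0 -> mex({0, 1}) = 2
G(5): splits (0,2):0^1=1 (0,1):0^1=1 (0,0):0^0=0 -> mex({0, 1}) = 2
G(6) = mex({1}) = 0
G(7) = mex({0, 1, 2}) = 3
G(8) = mex({0, 1, 2}) = 3
G(9) = mex({0, 2}) = 1
G(10) = mex({0, 2, 3}) = 1
G(11) = mex({0, 3}) = 1
G(12) = mex({1, 3}) = 0
G(13) = mex({0, 1, 2, 3}) = 4
G(14) = mex({0, 1, 2}) = 3
G(15) = mex({0, 1, 2}) = 3
G(16) = mex({0, 1, 2, 4}) = 3
G(17) = mex({0, 1, 3, 4}) = 2
G(18) = mex({0, 1, 3, 4}) = 2
Therefore G(18) = 2.

2


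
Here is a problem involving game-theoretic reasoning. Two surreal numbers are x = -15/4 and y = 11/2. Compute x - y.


x = -15/4, y = 11/2
Converting to common denominator: 4
x = -15/4, y = 22/4
x - y = -15/4 - 11/2 = -37/4

-37/4


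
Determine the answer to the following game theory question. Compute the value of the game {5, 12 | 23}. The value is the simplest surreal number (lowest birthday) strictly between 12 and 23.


Left options: {5, 12}, max = 12
Right options: {23}, min = 23
All options are numbers and max(Left) < min(Right), so by the simplicity theorem the value is the simplest (earliest-born) number strictly between 12 and 23.
Integers 13 through 22 all lie strictly between 12 and 23.
Among integers, the simplest (lowest birthday = smallest |n|; 0 is born on day 0, +-n on day n) is 13.
No non-integer in the interval can be simpler: if x is a non-integer in the interval, then floor(x) or ceil(x) also lies in the interval (the interval contains an integer), and both are proper prefixes of x's sign expansion, i.e. born earlier. So the game value is 13.
Game value = 13

13


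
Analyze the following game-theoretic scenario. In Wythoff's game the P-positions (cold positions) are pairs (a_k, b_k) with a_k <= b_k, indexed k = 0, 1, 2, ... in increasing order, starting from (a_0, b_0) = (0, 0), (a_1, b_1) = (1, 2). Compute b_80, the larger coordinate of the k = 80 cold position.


By Wythoff's theorem, a_k = floor(k * phi) and b_k = floor(k * phi^2) = a_k + k, where phi = (1 + sqrt(5))/2 is the golden ratio.
phi = (1 + sqrt(5))/2 = 1.618034
phi^2 = phi + 1 = 2.618034
k = 80
k * phi^2 = 80 * 2.618034 = 209.442719
b_80 = floor(k * phi^2) = 209 (check: a_80 + k = 129 + 80 = 209)

209


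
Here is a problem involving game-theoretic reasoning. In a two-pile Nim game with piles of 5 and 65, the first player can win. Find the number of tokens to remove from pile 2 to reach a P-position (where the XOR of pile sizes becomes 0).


Piles: 5 and 65
Current XOR: 5 XOR 65 = 68 (non-zero, so this is an N-position).
To make the XOR zero, we need to find a move that balances the piles.
For pile 2 (size 65): target = 65 XOR 68 = 5
We reduce pile 2 from 65 to 5.
Tokens removed: 65 - 5 = 60
Verification: 5 XOR 5 = 0

60


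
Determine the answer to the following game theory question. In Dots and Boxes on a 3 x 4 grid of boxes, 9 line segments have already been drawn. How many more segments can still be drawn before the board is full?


Grid: 3 x 4 boxes, i.e. 4 rows and 5 columns of dots.
Horizontal edges: (rows + 1) * cols = 4 * 4 = 16
Vertical edges: rows * (cols + 1) = 3 * 5 = 15
Total edges: 16 + 15 = 31
Edges drawn: 9
Remaining: 31 - 9 = 22

22


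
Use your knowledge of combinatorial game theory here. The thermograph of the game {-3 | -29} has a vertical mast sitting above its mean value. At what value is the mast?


Game = {-3 | -29}, a switch {a | b} with numbers a > b.
Its thermograph has left wall a - t and right wall b + t, which meet at t = (a - b)/2, where both equal (a + b)/2. So the mast (mean value) is at (a + b)/2.
Mean = (-3 + (-29))/2 = -32/2 = -16

-16


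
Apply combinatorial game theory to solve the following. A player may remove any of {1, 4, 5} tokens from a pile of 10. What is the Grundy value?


The subtraction set is S = {1, 4, 5}.
G(k) = mex{ G(k - s) : s in S, s <= k }. We compute iteratively: G(0) = 0.
G(1) = mex({0}) = 1
G(2) = mex({1}) = 0
G(3) = mex({0}) = 1
G(4) = mex({0, 1}) = 2
G(5) = mex({0, 1, 2}) = 3
G(6) = mex({0, 1, 3}) = 2
G(7) = mex({0, 1, 2}) = 3
G(8) = mex({1, 2, 3}) = 0
G(9) = mex({0, 2, 3}) = 1
G(10) = mex({1, 2, 3}) = 0
Therefore G(10) = 0.

0


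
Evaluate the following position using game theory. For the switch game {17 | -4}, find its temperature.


The game is {17 | -4}, a switch {a | b} with numbers a > b.
Cooling {a | b} by t gives {a - t | b + t}, which stops being hot when a - t = b + t, i.e. at t = (a - b)/2. So the temperature of a switch is (a - b)/2.
Temperature = (Left option - Right option) / 2
= (17 - (-4)) / 2
= 21 / 2
= 21/2

21/2


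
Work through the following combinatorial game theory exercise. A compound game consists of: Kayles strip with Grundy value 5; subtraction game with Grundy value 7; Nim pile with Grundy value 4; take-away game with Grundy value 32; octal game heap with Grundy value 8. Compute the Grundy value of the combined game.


By the Sprague-Grundy theorem, the Grundy value of a sum of games is the XOR of individual Grundy values.
Kayles strip: Grundy value = 5. Running XOR: 0 XOR 5 = 5
subtraction game: Grundy value = 7. Running XOR: 5 XOR 7 = 2
Nim pile: Grundy value = 4. Running XOR: 2 XOR 4 = 6
take-away game: Grundy value = 32. Running XOR: 6 XOR 32 = 38
octal game heap: Grundy value = 8. Running XOR: 38 XOR 8 = 46
The combined Grundy value is 46.

46


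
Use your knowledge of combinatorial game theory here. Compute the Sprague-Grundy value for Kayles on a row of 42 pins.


Kayles: a move removes 1 or 2 adjacent pins from a contiguous row.
Removing pins from a row of k leaves two independent rows (a, b) with a + b = k - 1 (one pin) or a + b = k - 2 (two pins); an end removal gives a = 0.
By Sprague-Grundy, G(k) = mex{ G(a) XOR G(b) } over all these splits. G(0) = 0.
G(1): splits (0,0):0^0=0 -> mex({0}) = 1
G(2): splits (0,1):0^1=1 (0,0):0^0=0 -> mex({0, 1}) = 2
G(3): splits (0,2):0^2=2 (1,1):1^1=0 (0,1):0^1=1 -> mex({0, 1, 2}) = 3
G(4): splits (0,3):0^3=3 (1,2):1^2=3 (0,2):0^2=2 (1,1):1^1=0 -> mex({0, 2, 3}) = 1
G(5): splits (0,4):0^1=1 (1,3):1^3=2 (2,2):2^2=0 (0,3):0^3=3 (1,2):1^2=3 -> mex({0, 1, 2, 3}) = 4
G(6) = mex({0, 1, 2, 4}) = 3
G(7) = mex({0, 1, 3, 4, 5}) = 2
G(8) = mex({0, 2, 3, 5, 6}) = 1
G(9) = mex({0, 1, 2, 3, 6, 7}) = 4
G(10) = mex({0, 1, 3, 4, 5, 7}) = 2
G(11) = mex({0, 1, 2, 3, 4, 5}) = 6
G(12) = mex({0, 1, 2, 3, 5, 6, 7}) = 4
G(13) = mex({0, 2, 3, 4, 6, 7}) = 1
G(14) = mex({0, 1, 4, 5, 6, 7}) = 2
G(15) = mex({0, 1, 2, 3, 4, 5, 6}) = 7
G(16) = mex({0, 2, 3, 5, 6, 7}) = 1
G(17) = mex({0, 1, 2, 3, 5, 6, 7}) = 4
G(18) = mex({0, 1, 2, 4, 5, 6}) = 3
G(19) = mex({0, 1, 3, 4, 5, 7}) = 2
G(20) = mex({0, 2, 3, 4, 5, 6, 7}) = 1
G(21) = mex({0, 1, 2, 3, 5, 6, 7}) = 4
G(22) = mex({0, 1, 2, 3, 4, 5, 7}) = 6
G(23) = mex({0, 1, 2, 3, 4, 5, 6}) = 7
G(24) = mex({0, 1, 2, 3, 5, 6, 7}) = 4
G(25) = mex({0, 2, 3, 4, 6, 7}) = 1
G(26) = mex({0, 1, 3, 4, 5, 6, 7}) = 2
G(27) = mex({0, 1, 2, 3, 4, 5, 6, 7}) = 8
G(28) = mex({0, 1, 2, 3, 4, 6, 7, 8}) = 5
G(29) = mex({0, 1, 2, 3, 5, 6, 7, 8, 9}) = 4
G(30) = mex({0, 1, 2, 3, 4, 5, 6, 9, 10}) = 7
G(31) = mex({0, 1, 3, 4, 5, 7, 10, 11}) = 2
G(32) = mex({0, 2, 3, 4, 5, 6, 7, 9, 11}) = 1
G(33) = mex({0, 1, 2, 3, 4, 5, 6, 7, 9, 12}) = 8
G(34) = mex({0, 1, 2, 3, 4, 5, 7, 8, 11, 12}) = 6
G(35) = mex({0, 1, 2, 3, 4, 5, 6, 8, 9, 10, 11}) = 7
G(36) = mex({0, 1, 2, 3, 5, 6, 7, 9, 10}) = 4
G(37) = mex({0, 2, 3, 4, 6, 7, 9, 10, 11, 12}) = 1
G(38) = mex({0, 1, 3, 4, 5, 6, 7, 9, 10, 11, 12}) = 2
G(39) = mex({0, 1, 2, 4, 5, 6, 7, 9, 10, 12, 14}) = 3
G(40) = mex({0, 2, 3, 4, 6, 7, 11, 12, 14}) = 1
G(41) = mex({0, 1, 2, 3, 5, 6, 7, 9, 10, 11, 12}) = 4
G(42) = mex({0, 1, 2, 3, 4, 5, 6, 9, 10}) = 7
Therefore G(42) = 7.

7


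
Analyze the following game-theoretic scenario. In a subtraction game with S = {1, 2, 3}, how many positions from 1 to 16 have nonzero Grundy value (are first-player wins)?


Subtraction set S = {1, 2, 3}, so G(n) = n mod 4.
G(n) = 0 when n is a multiple of 4.
Multiples of 4 in [1, 16]: 4
N-positions (nonzero Grundy) = 16 - 4 = 12

12


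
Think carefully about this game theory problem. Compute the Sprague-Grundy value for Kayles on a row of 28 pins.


Kayles: a move removes 1 or 2 adjacent pins from a contiguous row.
Removing pins from a row of k leaves two independent rows (a, b) with a + b = k - 1 (one pin) or a + b = k - 2 (two pins); an end removal gives a = 0.
By Sprague-Grundy, G(k) = mex{ G(a) XOR G(b) } over all these splits. G(0) = 0.
G(1): splits (0,0):0^0=0 -> mex({0}) = 1
G(2): splits (0,1):0^1=1 (0,0):0^0=0 -> mex({0, 1}) = 2
G(3): splits (0,2):0^2=2 (1,1):1^1=0 (0,1):0^1=1 -> mex({0, 1, 2}) = 3
G(4): splits (0,3):0^3=3 (1,2):1^2=3 (0,2):0^2=2 (1,1):1^1=0 -> mex({0, 2, 3}) = 1
G(5): splits (0,4):0^1=1 (1,3):1^3=2 (2,2):2^2=0 (0,3):0^3=3 (1,2):1^2=3 -> mex({0, 1, 2, 3}) = 4
G(6) = mex({0, 1, 2, 4}) = 3
G(7) = mex({0, 1, 3, 4, 5}) = 2
G(8) = mex({0, 2, 3, 5, 6}) = 1
G(9) = mex({0, 1, 2, 3, 6, 7}) = 4
G(10) = mex({0, 1, 3, 4, 5, 7}) = 2
G(11) = mex({0, 1, 2, 3, 4, 5}) = 6
G(12) = mex({0, 1, 2, 3, 5, 6, 7}) = 4
G(13) = mex({0, 2, 3, 4, 6, 7}) = 1
G(14) = mex({0, 1, 4, 5, 6, 7}) = 2
G(15) = mex({0, 1, 2, 3, 4, 5, 6}) = 7
G(16) = mex({0, 2, 3, 5, 6, 7}) = 1
G(17) = mex({0, 1, 2, 3, 5, 6, 7}) = 4
G(18) = mex({0, 1, 2, 4, 5, 6}) = 3
G(19) = mex({0, 1, 3, 4, 5, 7}) = 2
G(20) = mex({0, 2, 3, 4, 5, 6, 7}) = 1
G(21) = mex({0, 1, 2, 3, 5, 6, 7}) = 4
G(22) = mex({0, 1, 2, 3, 4, 5, 7}) = 6
G(23) = mex({0, 1, 2, 3, 4, 5, 6}) = 7
G(24) = mex({0, 1, 2, 3, 5, 6, 7}) = 4
G(25) = mex({0, 2, 3, 4, 6, 7}) = 1
G(26) = mex({0, 1, 3, 4, 5, 6, 7}) = 2
G(27) = mex({0, 1, 2, 3, 4, 5, 6, 7}) = 8
G(28) = mex({0, 1, 2, 3, 4, 6, 7, 8}) = 5
Therefore G(28) = 5.

5
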